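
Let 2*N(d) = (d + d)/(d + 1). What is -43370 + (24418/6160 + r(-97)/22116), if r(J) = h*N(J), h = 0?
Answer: -133567391/3080 ≈ -43366.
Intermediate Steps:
N(d) = d/(1 + d) (N(d) = ((d + d)/(d + 1))/2 = ((2*d)/(1 + d))/2 = (2*d/(1 + d))/2 = d/(1 + d))
r(J) = 0 (r(J) = 0*(J/(1 + J)) = 0)
-43370 + (24418/6160 + r(-97)/22116) = -43370 + (24418/6160 + 0/22116) = -43370 + (24418*(1/6160) + 0*(1/22116)) = -43370 + (12209/3080 + 0) = -43370 + 12209/3080 = -133567391/3080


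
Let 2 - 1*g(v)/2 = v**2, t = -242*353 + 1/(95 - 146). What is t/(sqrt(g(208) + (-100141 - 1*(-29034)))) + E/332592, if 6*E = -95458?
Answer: -47729/997776 + 4356727*I*sqrt(157631)/8039181 ≈ -0.047835 + 215.16*I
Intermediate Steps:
E = -47729/3 (E = (1/6)*(-95458) = -47729/3 ≈ -15910.)
t = -4356727/51 (t = -85426 + 1/(-51) = -85426 - 1/51 = -4356727/51 ≈ -85426.)
g(v) = 4 - 2*v**2
t/(sqrt(g(208) + (-100141 - 1*(-29034)))) + E/332592 = -4356727/(51*sqrt((4 - 2*208**2) + (-100141 - 1*(-29034)))) - 47729/3/332592 = -4356727/(51*sqrt((4 - 2*43264) + (-100141 + 29034))) - 47729/3*1/332592 = -4356727/(51*sqrt((4 - 86528) - 71107)) - 47729/997776 = -4356727/(51*sqrt(-86524 - 71107)) - 47729/997776 = -4356727*(-I*sqrt(157631)/157631)/51 - 47729/997776 = -(-4356727)*I*sqrt(157631)/8039181 - 47729/997776 = 4356727*I*sqrt(157631)/8039181 - 47729/997776 = -47729/997776 + 4356727*I*sqrt(157631)/8039181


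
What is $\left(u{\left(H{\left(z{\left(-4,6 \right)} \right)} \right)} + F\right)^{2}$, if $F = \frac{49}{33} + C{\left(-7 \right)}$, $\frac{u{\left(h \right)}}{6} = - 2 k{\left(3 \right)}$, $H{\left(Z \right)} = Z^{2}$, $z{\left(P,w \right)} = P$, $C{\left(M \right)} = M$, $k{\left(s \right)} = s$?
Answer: $\frac{1876900}{1089} \approx 1723.5$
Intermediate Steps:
$u{\left(h \right)} = -36$ ($u{\left(h \right)} = 6 \left(\left(-2\right) 3\right) = 6 \left(-6\right) = -36$)
$F = - \frac{182}{33}$ ($F = \frac{49}{33} - 7 = - \frac{182}{33} \approx -5.5152$)
$\left(u{\left(H{\left(z{\left(-4,6 \right)} \right)} \right)} + F\right)^{2} = \left(-36 - \frac{182}{33}\right)^{2} = \left(- \frac{1370}{33}\right)^{2} = \frac{1876900}{1089}$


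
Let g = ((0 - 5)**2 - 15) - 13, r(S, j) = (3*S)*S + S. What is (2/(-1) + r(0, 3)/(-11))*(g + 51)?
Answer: -96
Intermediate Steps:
r(S, j) = S + 3*S**2 (r(S, j) = 3*S**2 + S = S + 3*S**2)
g = -3 (g = ((-5)**2 - 15) - 13 = (25 - 15) - 13 = 10 - 13 = -3)
(2/(-1) + r(0, 3)/(-11))*(g + 51) = (2/(-1) + (0*(1 + 3*0))/(-11))*(-3 + 51) = (2*(-1) + (0*(1 + 0))*(-1/11))*48 = (-2 + (0*1)*(-1/11))*48 = (-2 + 0*(-1/11))*48 = (-2 + 0)*48 = -2*48 = -96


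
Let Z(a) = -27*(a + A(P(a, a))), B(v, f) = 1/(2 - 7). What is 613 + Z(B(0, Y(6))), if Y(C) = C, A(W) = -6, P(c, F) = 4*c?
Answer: 3902/5 ≈ 780.40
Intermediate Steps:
B(v, f) = -⅕ (B(v, f) = 1/(-5) = -⅕)
Z(a) = 162 - 27*a (Z(a) = -27*(a - 6) = -27*(-6 + a) = 162 - 27*a)
613 + Z(B(0, Y(6))) = 613 + (162 - 27*(-⅕)) = 613 + (162 + 27/5) = 613 + 837/5 = 3902/5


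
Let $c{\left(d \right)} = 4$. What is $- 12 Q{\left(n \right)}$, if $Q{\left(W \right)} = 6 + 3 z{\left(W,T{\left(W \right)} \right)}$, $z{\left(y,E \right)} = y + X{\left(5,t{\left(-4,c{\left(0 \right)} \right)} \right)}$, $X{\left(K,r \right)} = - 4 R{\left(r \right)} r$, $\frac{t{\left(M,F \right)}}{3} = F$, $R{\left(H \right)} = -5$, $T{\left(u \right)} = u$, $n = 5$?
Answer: $-8892$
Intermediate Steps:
$t{\left(M,F \right)} = 3 F$
$X{\left(K,r \right)} = 20 r$ ($X{\left(K,r \right)} = \left(-4\right) \left(-5\right) r = 20 r$)
$z{\left(y,E \right)} = 240 + y$ ($z{\left(y,E \right)} = y + 20 \cdot 3 \cdot 4 = y + 20 \cdot 12 = y + 240 = 240 + y$)
$Q{\left(W \right)} = 726 + 3 W$ ($Q{\left(W \right)} = 6 + 3 \left(240 + W\right) = 6 + \left(720 + 3 W\right) = 726 + 3 W$)
$- 12 Q{\left(n \right)} = - 12 \left(726 + 3 \cdot 5\right) = - 12 \left(726 + 15\right) = \left(-12\right) 741 = -8892$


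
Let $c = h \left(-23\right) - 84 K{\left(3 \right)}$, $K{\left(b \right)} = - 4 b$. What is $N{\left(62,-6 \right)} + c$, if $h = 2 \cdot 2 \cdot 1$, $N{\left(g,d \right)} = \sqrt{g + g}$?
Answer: $916 + 2 \sqrt{31} \approx 927.14$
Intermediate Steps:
$N{\left(g,d \right)} = \sqrt{2} \sqrt{g}$ ($N{\left(g,d \right)} = \sqrt{2 g} = \sqrt{2} \sqrt{g}$)
$h = 4$ ($h = 2 \cdot 2 = 4$)
$c = 916$ ($c = 4 \left(-23\right) - 84 \left(\left(-4\right) 3\right) = -92 - -1008 = -92 + 1008 = 916$)
$N{\left(62,-6 \right)} + c = \sqrt{2} \sqrt{62} + 916 = 2 \sqrt{31} + 916 = 916 + 2 \sqrt{31}$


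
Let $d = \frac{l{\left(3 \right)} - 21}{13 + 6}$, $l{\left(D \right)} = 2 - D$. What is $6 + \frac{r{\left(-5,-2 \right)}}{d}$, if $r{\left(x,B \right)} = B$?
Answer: $\frac{85}{11} \approx 7.7273$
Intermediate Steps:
$d = - \frac{22}{19}$ ($d = \frac{\left(2 - 3\right) - 21}{13 + 6} = \frac{\left(2 - 3\right) - 21}{19} = \left(-1 - 21\right) \frac{1}{19} = \left(-22\right) \frac{1}{19} = - \frac{22}{19} \approx -1.1579$)
$6 + \frac{r{\left(-5,-2 \right)}}{d} = 6 + \frac{1}{- \frac{22}{19}} \left(-2\right) = 6 - - \frac{19}{11} = 6 + \frac{19}{11} = \frac{85}{11}$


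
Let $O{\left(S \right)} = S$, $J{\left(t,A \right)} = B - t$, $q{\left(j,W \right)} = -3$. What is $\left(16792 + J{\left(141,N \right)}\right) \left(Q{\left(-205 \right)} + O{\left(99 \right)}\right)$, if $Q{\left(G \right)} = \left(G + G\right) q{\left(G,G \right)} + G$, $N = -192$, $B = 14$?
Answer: $18731460$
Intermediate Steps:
$J{\left(t,A \right)} = 14 - t$
$Q{\left(G \right)} = - 5 G$ ($Q{\left(G \right)} = \left(G + G\right) \left(-3\right) + G = 2 G \left(-3\right) + G = - 6 G + G = - 5 G$)
$\left(16792 + J{\left(141,N \right)}\right) \left(Q{\left(-205 \right)} + O{\left(99 \right)}\right) = \left(16792 + \left(14 - 141\right)\right) \left(\left(-5\right) \left(-205\right) + 99\right) = \left(16792 + \left(14 - 141\right)\right) \left(1025 + 99\right) = \left(16792 - 127\right) 1124 = 16665 \cdot 1124 = 18731460$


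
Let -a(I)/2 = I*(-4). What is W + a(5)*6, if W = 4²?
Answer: 256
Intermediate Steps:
a(I) = 8*I (a(I) = -2*I*(-4) = -(-8)*I = 8*I)
W = 16
W + a(5)*6 = 16 + (8*5)*6 = 16 + 40*6 = 16 + 240 = 256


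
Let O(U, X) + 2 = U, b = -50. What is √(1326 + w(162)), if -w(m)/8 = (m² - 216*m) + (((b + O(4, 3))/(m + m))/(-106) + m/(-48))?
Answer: √16231233729/477 ≈ 267.09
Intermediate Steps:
O(U, X) = -2 + U
w(m) = -8*m² - 96/(53*m) + 10369*m/6 (w(m) = -8*((m² - 216*m) + (((-50 + (-2 + 4))/(m + m))/(-106) + m/(-48))) = -8*((m² - 216*m) + (((-50 + 2)/((2*m)))*(-1/106) + m*(-1/48))) = -8*((m² - 216*m) + (-24/m*(-1/106) - m/48)) = -8*((m² - 216*m) + (12/(53*m) - m/48)) = -8*((m² - 216*m) + (-m/48 + 12/(53*m))) = -8*(m² - 10369*m/48 + 12/(53*m)) = -8*m² - 96/(53*m) + 10369*m/6)
√(1326 + w(162)) = √(1326 + (1/318)*(-576 + 53*162²*(10369 - 48*162))/162) = √(1326 + (1/318)*(1/162)*(-576 + 53*26244*(10369 - 7776))) = √(1326 + (1/318)*(1/162)*(-576 + 53*26244*2593)) = √(1326 + (1/318)*(1/162)*(-576 + 3606686676)) = √(1326 + (1/318)*(1/162)*3606686100) = √(1326 + 100185725/1431) = √(102083231/1431) = √16231233729/477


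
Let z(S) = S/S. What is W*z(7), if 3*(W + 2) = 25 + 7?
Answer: 26/3 ≈ 8.6667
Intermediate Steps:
W = 26/3 (W = -2 + (25 + 7)/3 = -2 + (1/3)*32 = -2 + 32/3 = 26/3 ≈ 8.6667)
z(S) = 1
W*z(7) = (26/3)*1 = 26/3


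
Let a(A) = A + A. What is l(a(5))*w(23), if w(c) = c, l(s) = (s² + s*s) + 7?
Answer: 4761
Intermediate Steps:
a(A) = 2*A
l(s) = 7 + 2*s² (l(s) = (s² + s²) + 7 = 2*s² + 7 = 7 + 2*s²)
l(a(5))*w(23) = (7 + 2*(2*5)²)*23 = (7 + 2*10²)*23 = (7 + 2*100)*23 = (7 + 200)*23 = 207*23 = 4761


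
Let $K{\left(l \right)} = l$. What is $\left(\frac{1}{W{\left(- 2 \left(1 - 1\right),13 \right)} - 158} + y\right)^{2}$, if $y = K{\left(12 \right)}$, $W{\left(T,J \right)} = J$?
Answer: $\frac{3024121}{21025} \approx 143.83$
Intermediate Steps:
$y = 12$
$\left(\frac{1}{W{\left(- 2 \left(1 - 1\right),13 \right)} - 158} + y\right)^{2} = \left(\frac{1}{13 - 158} + 12\right)^{2} = \left(\frac{1}{-145} + 12\right)^{2} = \left(- \frac{1}{145} + 12\right)^{2} = \left(\frac{1739}{145}\right)^{2} = \frac{3024121}{21025}$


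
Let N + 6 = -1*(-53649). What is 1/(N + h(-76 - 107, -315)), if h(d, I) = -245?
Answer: 1/53398 ≈ 1.8727e-5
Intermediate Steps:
N = 53643 (N = -6 - 1*(-53649) = -6 + 53649 = 53643)
1/(N + h(-76 - 107, -315)) = 1/(53643 - 245) = 1/53398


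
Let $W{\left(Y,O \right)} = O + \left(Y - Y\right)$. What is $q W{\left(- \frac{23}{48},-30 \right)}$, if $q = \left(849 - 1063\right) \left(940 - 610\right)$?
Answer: $2118600$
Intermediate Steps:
$W{\left(Y,O \right)} = O$ ($W{\left(Y,O \right)} = O + 0 = O$)
$q = -70620$ ($q = \left(-214\right) 330 = -70620$)
$q W{\left(- \frac{23}{48},-30 \right)} = \left(-70620\right) \left(-30\right) = 2118600$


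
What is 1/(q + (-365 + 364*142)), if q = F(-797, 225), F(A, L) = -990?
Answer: 1/50333 ≈ 1.9868e-5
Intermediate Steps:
q = -990
1/(q + (-365 + 364*142)) = 1/(-990 + (-365 + 364*142)) = 1/(-990 + (-365 + 51688)) = 1/(-990 + 51323) = 1/50333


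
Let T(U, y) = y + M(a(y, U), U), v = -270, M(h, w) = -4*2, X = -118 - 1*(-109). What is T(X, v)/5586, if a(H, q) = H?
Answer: -139/2793 ≈ -0.049767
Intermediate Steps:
X = -9 (X = -118 + 109 = -9)
M(h, w) = -8
T(U, y) = -8 + y (T(U, y) = y - 8 = -8 + y)
T(X, v)/5586 = (-8 - 270)/5586 = -278*1/5586 = -139/2793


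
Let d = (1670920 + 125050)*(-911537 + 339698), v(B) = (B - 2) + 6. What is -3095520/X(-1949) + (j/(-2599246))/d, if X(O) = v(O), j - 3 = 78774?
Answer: 550887082383486232256991/346137442250698009340 ≈ 1591.5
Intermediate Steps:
j = 78777 (j = 3 + 78774 = 78777)
v(B) = 4 + B (v(B) = (-2 + B) + 6 = 4 + B)
X(O) = 4 + O
d = -1027005688830 (d = 1795970*(-571839) = -1027005688830)
-3095520/X(-1949) + (j/(-2599246))/d = -3095520/(4 - 1949) + (78777/(-2599246))/(-1027005688830) = -3095520/(-1945) + (78777*(-1/2599246))*(-1/1027005688830) = -3095520*(-1/1945) - 78777/2599246*(-1/1027005688830) = 619104/389 + 26259/889813476222874060 = 550887082383486232256991/346137442250698009340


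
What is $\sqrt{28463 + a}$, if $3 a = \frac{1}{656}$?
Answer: $\frac{\sqrt{6889867755}}{492} \approx 168.71$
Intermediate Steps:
$a = \frac{1}{1968}$ ($a = \frac{1}{3 \cdot 656} = \frac{1}{3} \cdot \frac{1}{656} = \frac{1}{1968} \approx 0.00050813$)
$\sqrt{28463 + a} = \sqrt{28463 + \frac{1}{1968}} = \sqrt{\frac{56015185}{1968}} = \frac{\sqrt{6889867755}}{492}$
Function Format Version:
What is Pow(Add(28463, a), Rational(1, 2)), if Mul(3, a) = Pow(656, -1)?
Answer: Mul(Rational(1, 492), Pow(6889867755, Rational(1, 2))) ≈ 168.71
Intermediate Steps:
a = Rational(1, 1968) (a = Mul(Rational(1, 3), Pow(656, -1)) = Mul(Rational(1, 3), Rational(1, 656)) = Rational(1, 1968) ≈ 0.00050813)
Pow(Add(28463, a), Rational(1, 2)) = Pow(Add(28463, Rational(1, 1968)), Rational(1, 2)) = Pow(Rational(56015185, 1968), Rational(1, 2)) = Mul(Rational(1, 492), Pow(6889867755, Rational(1, 2)))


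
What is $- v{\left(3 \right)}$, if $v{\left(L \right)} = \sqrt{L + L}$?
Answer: $- \sqrt{6} \approx -2.4495$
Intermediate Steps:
$v{\left(L \right)} = \sqrt{2} \sqrt{L}$ ($v{\left(L \right)} = \sqrt{2 L} = \sqrt{2} \sqrt{L}$)
$- v{\left(3 \right)} = - \sqrt{2} \sqrt{3} = - \sqrt{6}$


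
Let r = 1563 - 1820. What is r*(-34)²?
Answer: -297092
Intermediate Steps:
r = -257
r*(-34)² = -257*(-34)² = -257*1156 = -297092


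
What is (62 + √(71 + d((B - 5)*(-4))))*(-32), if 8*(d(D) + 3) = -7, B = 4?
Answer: -1984 - 8*√1074 ≈ -2246.2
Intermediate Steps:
d(D) = -31/8 (d(D) = -3 + (⅛)*(-7) = -3 - 7/8 = -31/8)
(62 + √(71 + d((B - 5)*(-4))))*(-32) = (62 + √(71 - 31/8))*(-32) = (62 + √(537/8))*(-32) = (62 + √1074/4)*(-32) = -1984 - 8*√1074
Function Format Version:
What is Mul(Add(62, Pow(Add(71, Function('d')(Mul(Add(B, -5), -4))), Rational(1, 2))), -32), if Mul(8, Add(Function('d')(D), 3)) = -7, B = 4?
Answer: Add(-1984, Mul(-8, Pow(1074, Rational(1, 2)))) ≈ -2246.2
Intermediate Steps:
Function('d')(D) = Rational(-31, 8) (Function('d')(D) = Add(-3, Mul(Rational(1, 8), -7)) = Add(-3, Rational(-7, 8)) = Rational(-31, 8))
Mul(Add(62, Pow(Add(71, Function('d')(Mul(Add(B, -5), -4))), Rational(1, 2))), -32) = Mul(Add(62, Pow(Add(71, Rational(-31, 8)), Rational(1, 2))), -32) = Mul(Add(62, Pow(Rational(537, 8), Rational(1, 2))), -32) = Mul(Add(62, Mul(Rational(1, 4), Pow(1074, Rational(1, 2)))), -32) = Add(-1984, Mul(-8, Pow(1074, Rational(1, 2))))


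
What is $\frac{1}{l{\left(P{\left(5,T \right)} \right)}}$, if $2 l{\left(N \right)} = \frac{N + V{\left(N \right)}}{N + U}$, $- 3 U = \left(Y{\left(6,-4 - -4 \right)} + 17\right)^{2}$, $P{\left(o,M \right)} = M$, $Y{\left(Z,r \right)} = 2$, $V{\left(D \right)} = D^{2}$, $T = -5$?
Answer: $- \frac{188}{15} \approx -12.533$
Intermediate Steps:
$U = - \frac{361}{3}$ ($U = - \frac{\left(2 + 17\right)^{2}}{3} = - \frac{19^{2}}{3} = \left(- \frac{1}{3}\right) 361 = - \frac{361}{3} \approx -120.33$)
$l{\left(N \right)} = \frac{N + N^{2}}{2 \left(- \frac{361}{3} + N\right)}$ ($l{\left(N \right)} = \frac{\left(N + N^{2}\right) \frac{1}{N - \frac{361}{3}}}{2} = \frac{\left(N + N^{2}\right) \frac{1}{- \frac{361}{3} + N}}{2} = \frac{\frac{1}{- \frac{361}{3} + N} \left(N + N^{2}\right)}{2} = \frac{N + N^{2}}{2 \left(- \frac{361}{3} + N\right)}$)
$\frac{1}{l{\left(P{\left(5,T \right)} \right)}} = \frac{1}{\frac{3}{2} \left(-5\right) \frac{1}{-361 + 3 \left(-5\right)} \left(1 - 5\right)} = \frac{1}{\frac{3}{2} \left(-5\right) \frac{1}{-361 - 15} \left(-4\right)} = \frac{1}{\frac{3}{2} \left(-5\right) \frac{1}{-376} \left(-4\right)} = \frac{1}{\frac{3}{2} \left(-5\right) \left(- \frac{1}{376}\right) \left(-4\right)} = \frac{1}{- \frac{15}{188}} = - \frac{188}{15}$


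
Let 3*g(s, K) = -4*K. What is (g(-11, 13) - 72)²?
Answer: 71824/9 ≈ 7980.4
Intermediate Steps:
g(s, K) = -4*K/3 (g(s, K) = (-4*K)/3 = -4*K/3)
(g(-11, 13) - 72)² = (-4/3*13 - 72)² = (-52/3 - 72)² = (-268/3)² = 71824/9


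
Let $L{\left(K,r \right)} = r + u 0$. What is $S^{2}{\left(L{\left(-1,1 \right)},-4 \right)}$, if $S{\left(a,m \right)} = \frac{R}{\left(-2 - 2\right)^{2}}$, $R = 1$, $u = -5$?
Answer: $\frac{1}{256} \approx 0.0039063$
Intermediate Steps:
$L{\left(K,r \right)} = r$ ($L{\left(K,r \right)} = r - 0 = r + 0 = r$)
$S{\left(a,m \right)} = \frac{1}{16}$ ($S{\left(a,m \right)} = 1 \frac{1}{\left(-2 - 2\right)^{2}} = 1 \frac{1}{\left(-4\right)^{2}} = 1 \cdot \frac{1}{16} = \frac{1}{16}$)
$S^{2}{\left(L{\left(-1,1 \right)},-4 \right)} = \left(\frac{1}{16}\right)^{2} = \frac{1}{256}$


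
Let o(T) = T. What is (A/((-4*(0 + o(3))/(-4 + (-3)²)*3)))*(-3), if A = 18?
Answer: 15/2 ≈ 7.5000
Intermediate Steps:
(A/((-4*(0 + o(3))/(-4 + (-3)²)*3)))*(-3) = (18/(-4*(0 + 3)/(-4 + (-3)²)*3))*(-3) = (18/(-12/(-4 + 9)*3))*(-3) = (18/(-12/5*3))*(-3) = (18/(-36/5))*(-3) = -5/36*18*(-3) = -5/2*(-3) = 15/2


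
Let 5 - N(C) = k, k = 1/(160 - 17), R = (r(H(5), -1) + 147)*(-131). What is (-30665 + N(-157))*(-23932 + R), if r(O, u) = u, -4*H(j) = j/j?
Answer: 188782677098/143 ≈ 1.3202e+9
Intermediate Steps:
H(j) = -1/4 (H(j) = -j/(4*j) = -1/4*1 = -1/4)
R = -19126 (R = (-1 + 147)*(-131) = 146*(-131) = -19126)
k = 1/143 ≈ 0.0069930
N(C) = 714/143 (N(C) = 5 - 1*1/143 = 5 - 1/143 = 714/143)
(-30665 + N(-157))*(-23932 + R) = (-30665 + 714/143)*(-23932 - 19126) = -4384381/143*(-43058) = 188782677098/143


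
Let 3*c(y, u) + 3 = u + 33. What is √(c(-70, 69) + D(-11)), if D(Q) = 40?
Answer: √73 ≈ 8.5440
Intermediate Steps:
c(y, u) = 10 + u/3 (c(y, u) = -1 + (u + 33)/3 = -1 + (33 + u)/3 = -1 + (11 + u/3) = 10 + u/3)
√(c(-70, 69) + D(-11)) = √((10 + (⅓)*69) + 40) = √((10 + 23) + 40) = √(33 + 40) = √73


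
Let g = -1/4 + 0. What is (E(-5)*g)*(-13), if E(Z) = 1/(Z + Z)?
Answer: -13/40 ≈ -0.32500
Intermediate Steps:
g = -¼ (g = -1*¼ + 0 = -¼ + 0 = -¼ ≈ -0.25000)
E(Z) = 1/(2*Z)
(E(-5)*g)*(-13) = (((½)/(-5))*(-¼))*(-13) = (((½)*(-⅕))*(-¼))*(-13) = -⅒*(-¼)*(-13) = (1/40)*(-13) = -13/40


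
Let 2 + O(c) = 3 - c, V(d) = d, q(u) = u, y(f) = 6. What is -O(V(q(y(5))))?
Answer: 5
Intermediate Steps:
O(c) = 1 - c (O(c) = -2 + (3 - c) = 1 - c)
-O(V(q(y(5)))) = -(1 - 1*6) = -(1 - 6) = -1*(-5) = 5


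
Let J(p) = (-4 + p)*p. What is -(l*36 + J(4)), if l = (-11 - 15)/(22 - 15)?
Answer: 936/7 ≈ 133.71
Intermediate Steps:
l = -26/7 ≈ -3.7143
J(p) = p*(-4 + p)
-(l*36 + J(4)) = -(-26/7*36 + 4*(-4 + 4)) = -(-936/7 + 4*0) = -(-936/7 + 0) = -1*(-936/7) = 936/7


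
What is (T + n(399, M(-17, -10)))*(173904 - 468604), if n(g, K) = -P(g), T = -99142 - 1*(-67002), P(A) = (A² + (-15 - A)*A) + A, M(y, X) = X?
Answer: 7825463800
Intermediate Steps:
P(A) = A + A² + A*(-15 - A) (P(A) = (A² + A*(-15 - A)) + A = A + A² + A*(-15 - A))
T = -32140 (T = -99142 + 67002 = -32140)
n(g, K) = 14*g (n(g, K) = -(-14)*g = 14*g)
(T + n(399, M(-17, -10)))*(173904 - 468604) = (-32140 + 14*399)*(173904 - 468604) = (-32140 + 5586)*(-294700) = -26554*(-294700) = 7825463800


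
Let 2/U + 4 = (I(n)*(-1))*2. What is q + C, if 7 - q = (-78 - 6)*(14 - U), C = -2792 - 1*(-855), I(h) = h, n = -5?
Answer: -782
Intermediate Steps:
C = -1937 (C = -2792 + 855 = -1937)
U = ⅓ (U = 2/(-4 - 5*(-1)*2) = 2/(-4 + 5*2) = 2/(-4 + 10) = 2/6 = 2*(⅙) = ⅓ ≈ 0.33333)
q = 1155 (q = 7 - (-78 - 6)*(14 - 1*⅓) = 7 - (-84)*(14 - ⅓) = 7 - (-84)*41/3 = 7 - 1*(-1148) = 7 + 1148 = 1155)
q + C = 1155 - 1937 = -782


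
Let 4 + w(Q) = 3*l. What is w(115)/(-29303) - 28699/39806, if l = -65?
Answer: -833045403/1166435218 ≈ -0.71418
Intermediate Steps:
w(Q) = -199 (w(Q) = -4 + 3*(-65) = -4 - 195 = -199)
w(115)/(-29303) - 28699/39806 = -199/(-29303) - 28699/39806 = -199*(-1/29303) - 28699*1/39806 = 199/29303 - 28699/39806 = -833045403/1166435218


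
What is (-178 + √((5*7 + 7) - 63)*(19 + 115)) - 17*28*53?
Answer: -25406 + 134*I*√21 ≈ -25406.0 + 614.07*I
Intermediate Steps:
(-178 + √((5*7 + 7) - 63)*(19 + 115)) - 17*28*53 = (-178 + √((35 + 7) - 63)*134) - 476*53 = (-178 + √(42 - 63)*134) - 1*25228 = (-178 + √(-21)*134) - 25228 = (-178 + (I*√21)*134) - 25228 = (-178 + 134*I*√21) - 25228 = -25406 + 134*I*√21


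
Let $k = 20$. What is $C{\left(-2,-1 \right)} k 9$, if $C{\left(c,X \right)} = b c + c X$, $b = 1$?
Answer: $0$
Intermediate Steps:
$C{\left(c,X \right)} = c + X c$ ($C{\left(c,X \right)} = 1 c + c X = c + X c$)
$C{\left(-2,-1 \right)} k 9 = - 2 \left(1 - 1\right) 20 \cdot 9 = \left(-2\right) 0 \cdot 20 \cdot 9 = 0 \cdot 20 \cdot 9 = 0 \cdot 9 = 0$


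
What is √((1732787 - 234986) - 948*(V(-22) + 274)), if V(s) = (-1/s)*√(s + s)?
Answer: √(149803929 - 10428*I*√11)/11 ≈ 1112.7 - 0.12844*I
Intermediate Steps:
V(s) = -√2/√s (V(s) = (-1/s)*√(2*s) = (-1/s)*(√2*√s) = -√2/√s)
√((1732787 - 234986) - 948*(V(-22) + 274)) = √((1732787 - 234986) - 948*(-√2/√(-22) + 274)) = √(1497801 - 948*(-√2*(-I*√22/22) + 274)) = √(1497801 - 948*(I*√11/11 + 274)) = √(1497801 - 948*(274 + I*√11/11)) = √(1497801 + (-259752 - 948*I*√11/11)) = √(1238049 - 948*I*√11/11)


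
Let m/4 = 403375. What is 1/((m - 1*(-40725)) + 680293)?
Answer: 1/2334518 ≈ 4.2835e-7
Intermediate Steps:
m = 1613500 (m = 4*403375 = 1613500)
1/((m - 1*(-40725)) + 680293) = 1/((1613500 - 1*(-40725)) + 680293) = 1/((1613500 + 40725) + 680293) = 1/(1654225 + 680293) = 1/2334518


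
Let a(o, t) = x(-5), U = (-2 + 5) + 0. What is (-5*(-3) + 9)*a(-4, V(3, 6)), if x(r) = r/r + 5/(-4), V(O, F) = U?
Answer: -6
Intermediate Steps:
U = 3 (U = 3 + 0 = 3)
V(O, F) = 3
x(r) = -¼ (x(r) = 1 + 5*(-¼) = 1 - 5/4 = -¼)
a(o, t) = -¼
(-5*(-3) + 9)*a(-4, V(3, 6)) = (-5*(-3) + 9)*(-¼) = (15 + 9)*(-¼) = 24*(-¼) = -6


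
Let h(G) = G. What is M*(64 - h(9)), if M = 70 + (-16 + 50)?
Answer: 5720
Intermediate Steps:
M = 104 (M = 70 + 34 = 104)
M*(64 - h(9)) = 104*(64 - 1*9) = 104*(64 - 9) = 104*55 = 5720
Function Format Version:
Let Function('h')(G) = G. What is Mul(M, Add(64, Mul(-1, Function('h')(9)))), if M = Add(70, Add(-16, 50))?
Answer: 5720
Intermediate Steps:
M = 104 (M = Add(70, 34) = 104)
Mul(M, Add(64, Mul(-1, Function('h')(9)))) = Mul(104, Add(64, Mul(-1, 9))) = Mul(104, Add(64, -9)) = Mul(104, 55) = 5720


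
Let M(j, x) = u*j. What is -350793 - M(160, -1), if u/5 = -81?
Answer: -285993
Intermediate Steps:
u = -405 (u = 5*(-81) = -405)
M(j, x) = -405*j
-350793 - M(160, -1) = -350793 - (-405)*160 = -350793 - 1*(-64800) = -350793 + 64800 = -285993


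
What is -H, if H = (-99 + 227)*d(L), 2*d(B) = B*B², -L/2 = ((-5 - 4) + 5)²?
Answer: 2097152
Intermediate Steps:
L = -32 (L = -2*((-5 - 4) + 5)² = -2*(-9 + 5)² = -2*(-4)² = -2*16 = -32)
d(B) = B³/2 (d(B) = (B*B²)/2 = B³/2)
H = -2097152 (H = (-99 + 227)*((½)*(-32)³) = 128*((½)*(-32768)) = 128*(-16384) = -2097152)
-H = -1*(-2097152) = 2097152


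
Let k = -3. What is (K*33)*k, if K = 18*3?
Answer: -5346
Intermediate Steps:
K = 54
(K*33)*k = (54*33)*(-3) = 1782*(-3) = -5346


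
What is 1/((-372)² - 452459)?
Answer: -1/314075 ≈ -3.1840e-6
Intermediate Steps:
1/((-372)² - 452459) = 1/(138384 - 452459) = 1/(-314075) = -1/314075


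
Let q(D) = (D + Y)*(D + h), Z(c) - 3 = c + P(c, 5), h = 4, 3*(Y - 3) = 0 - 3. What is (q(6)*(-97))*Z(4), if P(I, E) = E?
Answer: -93120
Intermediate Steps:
Y = 2 (Y = 3 + (0 - 3)/3 = 3 + (⅓)*(-3) = 3 - 1 = 2)
Z(c) = 8 + c (Z(c) = 3 + (c + 5) = 3 + (5 + c) = 8 + c)
q(D) = (2 + D)*(4 + D) (q(D) = (D + 2)*(D + 4) = (2 + D)*(4 + D))
(q(6)*(-97))*Z(4) = ((8 + 6² + 6*6)*(-97))*(8 + 4) = ((8 + 36 + 36)*(-97))*12 = (80*(-97))*12 = -7760*12 = -93120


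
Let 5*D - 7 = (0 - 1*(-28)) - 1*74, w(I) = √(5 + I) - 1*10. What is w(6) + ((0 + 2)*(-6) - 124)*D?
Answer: 5254/5 + √11 ≈ 1054.1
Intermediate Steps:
w(I) = -10 + √(5 + I) (w(I) = √(5 + I) - 10 = -10 + √(5 + I))
D = -39/5 (D = 7/5 + ((0 - 1*(-28)) - 1*74)/5 = 7/5 + ((0 + 28) - 74)/5 = 7/5 + (28 - 74)/5 = 7/5 + (⅕)*(-46) = 7/5 - 46/5 = -39/5 ≈ -7.8000)
w(6) + ((0 + 2)*(-6) - 124)*D = (-10 + √(5 + 6)) + ((0 + 2)*(-6) - 124)*(-39/5) = (-10 + √11) + (2*(-6) - 124)*(-39/5) = (-10 + √11) + (-12 - 124)*(-39/5) = (-10 + √11) - 136*(-39/5) = (-10 + √11) + 5304/5 = 5254/5 + √11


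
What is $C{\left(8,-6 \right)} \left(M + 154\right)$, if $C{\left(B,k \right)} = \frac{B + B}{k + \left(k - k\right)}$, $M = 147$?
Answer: $- \frac{2408}{3} \approx -802.67$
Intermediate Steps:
$C{\left(B,k \right)} = \frac{2 B}{k}$ ($C{\left(B,k \right)} = \frac{2 B}{k + 0} = \frac{2 B}{k}$)
$C{\left(8,-6 \right)} \left(M + 154\right) = 2 \cdot 8 \frac{1}{-6} \left(147 + 154\right) = 2 \cdot 8 \left(- \frac{1}{6}\right) 301 = \left(- \frac{8}{3}\right) 301 = - \frac{2408}{3}$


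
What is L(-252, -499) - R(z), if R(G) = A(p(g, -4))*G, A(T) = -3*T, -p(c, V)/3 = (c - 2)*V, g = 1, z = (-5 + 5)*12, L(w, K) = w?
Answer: -252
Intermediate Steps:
z = 0 (z = 0*12 = 0)
p(c, V) = -3*V*(-2 + c) (p(c, V) = -3*(c - 2)*V = -3*(-2 + c)*V = -3*V*(-2 + c))
R(G) = 36*G (R(G) = (-9*(-4)*(2 - 1*1))*G = (-9*(-4)*(2 - 1))*G = (-9*(-4))*G = (-3*(-12))*G = 36*G)
L(-252, -499) - R(z) = -252 - 36*0 = -252 - 1*0 = -252 + 0 = -252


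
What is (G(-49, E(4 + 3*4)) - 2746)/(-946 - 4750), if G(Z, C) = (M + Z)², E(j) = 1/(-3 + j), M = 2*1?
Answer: 537/5696 ≈ 0.094277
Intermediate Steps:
M = 2
G(Z, C) = (2 + Z)²
(G(-49, E(4 + 3*4)) - 2746)/(-946 - 4750) = ((2 - 49)² - 2746)/(-946 - 4750) = ((-47)² - 2746)/(-5696) = (2209 - 2746)*(-1/5696) = -537*(-1/5696) = 537/5696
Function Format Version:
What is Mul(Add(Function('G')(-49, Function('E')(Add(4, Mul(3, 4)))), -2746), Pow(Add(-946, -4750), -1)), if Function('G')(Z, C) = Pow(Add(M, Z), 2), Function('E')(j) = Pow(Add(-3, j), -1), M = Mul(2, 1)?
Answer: Rational(537, 5696) ≈ 0.094277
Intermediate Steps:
M = 2
Function('G')(Z, C) = Pow(Add(2, Z), 2)
Mul(Add(Function('G')(-49, Function('E')(Add(4, Mul(3, 4)))), -2746), Pow(Add(-946, -4750), -1)) = Mul(Add(Pow(Add(2, -49), 2), -2746), Pow(Add(-946, -4750), -1)) = Mul(Add(Pow(-47, 2), -2746), Pow(-5696, -1)) = Mul(Add(2209, -2746), Rational(-1, 5696)) = Mul(-537, Rational(-1, 5696)) = Rational(537, 5696)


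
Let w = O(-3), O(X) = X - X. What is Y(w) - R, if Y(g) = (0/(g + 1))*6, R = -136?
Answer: 136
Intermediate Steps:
O(X) = 0
w = 0
Y(g) = 0 (Y(g) = (0/(1 + g))*6 = 0*6 = 0)
Y(w) - R = 0 - 1*(-136) = 0 + 136 = 136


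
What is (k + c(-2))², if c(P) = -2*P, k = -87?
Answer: 6889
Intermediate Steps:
(k + c(-2))² = (-87 - 2*(-2))² = (-87 + 4)² = (-83)² = 6889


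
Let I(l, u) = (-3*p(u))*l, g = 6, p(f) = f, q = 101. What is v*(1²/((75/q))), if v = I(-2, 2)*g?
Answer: 2424/25 ≈ 96.960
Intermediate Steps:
I(l, u) = -3*l*u (I(l, u) = (-3*u)*l = -3*l*u)
v = 72 (v = -3*(-2)*2*6 = 12*6 = 72)
v*(1²/((75/q))) = 72*(1²/((75/101))) = 72*(1/(75*(1/101))) = 72*(1/(75/101)) = 72*(1*(101/75)) = 72*(101/75) = 2424/25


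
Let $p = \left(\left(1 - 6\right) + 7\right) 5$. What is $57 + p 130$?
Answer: $1357$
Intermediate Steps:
$p = 10$ ($p = \left(\left(1 - 6\right) + 7\right) 5 = \left(-5 + 7\right) 5 = 2 \cdot 5 = 10$)
$57 + p 130 = 57 + 10 \cdot 130 = 57 + 1300 = 1357$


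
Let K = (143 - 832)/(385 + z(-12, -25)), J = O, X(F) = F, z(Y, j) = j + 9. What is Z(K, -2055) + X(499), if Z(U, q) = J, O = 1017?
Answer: 1516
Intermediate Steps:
z(Y, j) = 9 + j
J = 1017
K = -689/369 (K = (143 - 832)/(385 + (9 - 25)) = -689/(385 - 16) = -689/369 ≈ -1.8672)
Z(U, q) = 1017
Z(K, -2055) + X(499) = 1017 + 499 = 1516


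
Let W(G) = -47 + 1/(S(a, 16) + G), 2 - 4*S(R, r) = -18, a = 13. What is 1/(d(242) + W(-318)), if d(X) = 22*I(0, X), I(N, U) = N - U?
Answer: -313/1681124 ≈ -0.00018618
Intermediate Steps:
S(R, r) = 5 (S(R, r) = ½ - ¼*(-18) = ½ + 9/2 = 5)
d(X) = -22*X (d(X) = 22*(0 - X) = 22*(-X) = -22*X)
W(G) = -47 + 1/(5 + G)
1/(d(242) + W(-318)) = 1/(-22*242 + (-234 - 47*(-318))/(5 - 318)) = 1/(-5324 + (-234 + 14946)/(-313)) = 1/(-5324 - 1/313*14712) = 1/(-5324 - 14712/313) = 1/(-1681124/313) = -313/1681124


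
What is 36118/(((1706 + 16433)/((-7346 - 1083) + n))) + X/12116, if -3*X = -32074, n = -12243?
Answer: -798175663433/19391658 ≈ -41161.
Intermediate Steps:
X = 32074/3 (X = -1/3*(-32074) = 32074/3 ≈ 10691.)
36118/(((1706 + 16433)/((-7346 - 1083) + n))) + X/12116 = 36118/(((1706 + 16433)/((-7346 - 1083) - 12243))) + (32074/3)/12116 = 36118/((18139/(-8429 - 12243))) + (32074/3)*(1/12116) = 36118/((18139/(-20672))) + 16037/18174 = 36118/((18139*(-1/20672))) + 16037/18174 = 36118/(-1067/1216) + 16037/18174 = 36118*(-1216/1067) + 16037/18174 = -43919488/1067 + 16037/18174 = -798175663433/19391658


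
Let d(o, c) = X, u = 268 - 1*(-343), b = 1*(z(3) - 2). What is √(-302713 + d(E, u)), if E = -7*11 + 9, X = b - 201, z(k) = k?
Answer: 3*I*√33657 ≈ 550.38*I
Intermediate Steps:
b = 1 (b = 1*(3 - 2) = 1*1 = 1)
u = 611 (u = 268 + 343 = 611)
X = -200 (X = 1 - 201 = -200)
E = -68 (E = -77 + 9 = -68)
d(o, c) = -200
√(-302713 + d(E, u)) = √(-302713 - 200) = √(-302913) = 3*I*√33657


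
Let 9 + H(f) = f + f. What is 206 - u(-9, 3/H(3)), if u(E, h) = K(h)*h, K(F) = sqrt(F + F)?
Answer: 206 + I*sqrt(2) ≈ 206.0 + 1.4142*I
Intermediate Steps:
K(F) = sqrt(2)*sqrt(F) (K(F) = sqrt(2*F) = sqrt(2)*sqrt(F))
H(f) = -9 + 2*f (H(f) = -9 + (f + f) = -9 + 2*f)
u(E, h) = sqrt(2)*h**(3/2) (u(E, h) = (sqrt(2)*sqrt(h))*h = sqrt(2)*h**(3/2))
206 - u(-9, 3/H(3)) = 206 - sqrt(2)*(3/(-9 + 2*3))**(3/2) = 206 - sqrt(2)*(3/(-9 + 6))**(3/2) = 206 - sqrt(2)*(3/(-3))**(3/2) = 206 - sqrt(2)*(3*(-1/3))**(3/2) = 206 - sqrt(2)*(-1)**(3/2) = 206 - sqrt(2)*(-I) = 206 - (-1)*I*sqrt(2) = 206 + I*sqrt(2)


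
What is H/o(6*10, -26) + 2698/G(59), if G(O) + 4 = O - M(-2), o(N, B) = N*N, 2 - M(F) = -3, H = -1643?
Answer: 192613/3600 ≈ 53.504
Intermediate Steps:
M(F) = 5 (M(F) = 2 - 1*(-3) = 2 + 3 = 5)
o(N, B) = N²
G(O) = -9 + O (G(O) = -4 + (O - 1*5) = -4 + (O - 5) = -4 + (-5 + O) = -9 + O)
H/o(6*10, -26) + 2698/G(59) = -1643/((6*10)²) + 2698/(-9 + 59) = -1643/(60²) + 2698/50 = -1643/3600 + 2698*(1/50) = -1643*1/3600 + 1349/25 = -1643/3600 + 1349/25 = 192613/3600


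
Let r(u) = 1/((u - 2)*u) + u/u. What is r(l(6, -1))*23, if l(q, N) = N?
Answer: 92/3 ≈ 30.667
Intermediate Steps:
r(u) = 1 + 1/(u*(-2 + u)) (r(u) = 1/((-2 + u)*u) + 1 = 1/(u*(-2 + u)) + 1 = 1 + 1/(u*(-2 + u)))
r(l(6, -1))*23 = ((1 + (-1)² - 2*(-1))/((-1)*(-2 - 1)))*23 = -1*(1 + 1 + 2)/(-3)*23 = -1*(-⅓)*4*23 = (4/3)*23 = 92/3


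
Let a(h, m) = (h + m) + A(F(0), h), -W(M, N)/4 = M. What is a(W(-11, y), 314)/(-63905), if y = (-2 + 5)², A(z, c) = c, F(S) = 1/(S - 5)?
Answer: -402/63905 ≈ -0.0062906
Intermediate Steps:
F(S) = 1/(-5 + S)
y = 9 (y = 3² = 9)
W(M, N) = -4*M
a(h, m) = m + 2*h (a(h, m) = (h + m) + h = m + 2*h)
a(W(-11, y), 314)/(-63905) = (314 + 2*(-4*(-11)))/(-63905) = (314 + 2*44)*(-1/63905) = (314 + 88)*(-1/63905) = 402*(-1/63905) = -402/63905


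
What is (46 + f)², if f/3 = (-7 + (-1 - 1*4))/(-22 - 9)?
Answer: 2137444/961 ≈ 2224.2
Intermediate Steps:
f = 36/31 (f = 3*((-7 + (-1 - 1*4))/(-22 - 9)) = 3*((-7 + (-1 - 4))/(-31)) = 3*((-7 - 5)*(-1/31)) = 3*(-12*(-1/31)) = 3*(12/31) = 36/31 ≈ 1.1613)
(46 + f)² = (46 + 36/31)² = (1462/31)² = 2137444/961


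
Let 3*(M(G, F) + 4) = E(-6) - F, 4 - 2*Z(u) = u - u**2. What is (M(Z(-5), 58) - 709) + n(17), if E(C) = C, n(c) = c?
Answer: -2152/3 ≈ -717.33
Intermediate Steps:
Z(u) = 2 + u**2/2 - u/2 (Z(u) = 2 - (u - u**2)/2 = 2 + (u**2/2 - u/2) = 2 + u**2/2 - u/2)
M(G, F) = -6 - F/3 (M(G, F) = -4 + (-6 - F)/3 = -4 + (-2 - F/3) = -6 - F/3)
(M(Z(-5), 58) - 709) + n(17) = ((-6 - 1/3*58) - 709) + 17 = ((-6 - 58/3) - 709) + 17 = (-76/3 - 709) + 17 = -2203/3 + 17 = -2152/3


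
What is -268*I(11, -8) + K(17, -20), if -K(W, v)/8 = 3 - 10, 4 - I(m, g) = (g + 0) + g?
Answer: -5304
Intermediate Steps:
I(m, g) = 4 - 2*g (I(m, g) = 4 - ((g + 0) + g) = 4 - (g + g) = 4 - 2*g)
K(W, v) = 56 (K(W, v) = -8*(3 - 10) = -8*(-7) = 56)
-268*I(11, -8) + K(17, -20) = -268*(4 - 2*(-8)) + 56 = -268*(4 + 16) + 56 = -268*20 + 56 = -5360 + 56 = -5304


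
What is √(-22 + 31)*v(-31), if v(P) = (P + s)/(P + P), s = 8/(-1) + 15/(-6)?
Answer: 249/124 ≈ 2.0081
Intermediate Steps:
s = -21/2 (s = 8*(-1) + 15*(-⅙) = -8 - 5/2 = -21/2 ≈ -10.500)
v(P) = (-21/2 + P)/(2*P) (v(P) = (P - 21/2)/(P + P) = (-21/2 + P)/((2*P)) = (-21/2 + P)*(1/(2*P)) = (-21/2 + P)/(2*P))
√(-22 + 31)*v(-31) = √(-22 + 31)*((¼)*(-21 + 2*(-31))/(-31)) = √9*((¼)*(-1/31)*(-21 - 62)) = 3*((¼)*(-1/31)*(-83)) = 3*(83/124) = 249/124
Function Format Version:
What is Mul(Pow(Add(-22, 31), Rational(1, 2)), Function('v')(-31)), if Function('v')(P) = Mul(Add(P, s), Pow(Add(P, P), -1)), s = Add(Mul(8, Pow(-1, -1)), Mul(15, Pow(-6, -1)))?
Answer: Rational(249, 124) ≈ 2.0081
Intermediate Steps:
s = Rational(-21, 2) (s = Add(Mul(8, -1), Mul(15, Rational(-1, 6))) = Add(-8, Rational(-5, 2)) = Rational(-21, 2) ≈ -10.500)
Function('v')(P) = Mul(Rational(1, 2), Pow(P, -1), Add(Rational(-21, 2), P)) (Function('v')(P) = Mul(Add(P, Rational(-21, 2)), Pow(Add(P, P), -1)) = Mul(Add(Rational(-21, 2), P), Pow(Mul(2, P), -1)) = Mul(Add(Rational(-21, 2), P), Mul(Rational(1, 2), Pow(P, -1))) = Mul(Rational(1, 2), Pow(P, -1), Add(Rational(-21, 2), P)))
Mul(Pow(Add(-22, 31), Rational(1, 2)), Function('v')(-31)) = Mul(Pow(Add(-22, 31), Rational(1, 2)), Mul(Rational(1, 4), Pow(-31, -1), Add(-21, Mul(2, -31)))) = Mul(Pow(9, Rational(1, 2)), Mul(Rational(1, 4), Rational(-1, 31), Add(-21, -62))) = Mul(3, Mul(Rational(1, 4), Rational(-1, 31), -83)) = Mul(3, Rational(83, 124)) = Rational(249, 124)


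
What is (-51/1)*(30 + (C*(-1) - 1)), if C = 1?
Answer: -1428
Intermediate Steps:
(-51/1)*(30 + (C*(-1) - 1)) = (-51/1)*(30 + (1*(-1) - 1)) = (-51*1)*(30 + (-1 - 1)) = -51*(30 - 2) = -51*28 = -1428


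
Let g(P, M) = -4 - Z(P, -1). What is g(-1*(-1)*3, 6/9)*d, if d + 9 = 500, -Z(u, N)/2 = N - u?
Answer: -5892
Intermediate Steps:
Z(u, N) = -2*N + 2*u (Z(u, N) = -2*(N - u) = -2*N + 2*u)
g(P, M) = -6 - 2*P (g(P, M) = -4 - (-2*(-1) + 2*P) = -4 - (2 + 2*P) = -4 + (-2 - 2*P) = -6 - 2*P)
d = 491 (d = -9 + 500 = 491)
g(-1*(-1)*3, 6/9)*d = (-6 - 2*(-1*(-1))*3)*491 = (-6 - 2*3)*491 = (-6 - 6)*491 = -12*491 = -5892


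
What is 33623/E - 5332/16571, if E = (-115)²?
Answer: 486651033/219151475 ≈ 2.2206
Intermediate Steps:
E = 13225
33623/E - 5332/16571 = 33623/13225 - 5332/16571 = 486651033/219151475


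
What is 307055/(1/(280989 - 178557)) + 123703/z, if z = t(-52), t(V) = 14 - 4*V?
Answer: 6982401346423/222 ≈ 3.1452e+10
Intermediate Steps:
z = 222 (z = 14 - 4*(-52) = 14 + 208 = 222)
307055/(1/(280989 - 178557)) + 123703/z = 307055/(1/(280989 - 178557)) + 123703/222 = 307055/(1/102432) + 123703*(1/222) = 307055/(1/102432) + 123703/222 = 307055*102432 + 123703/222 = 31452257760 + 123703/222 = 6982401346423/222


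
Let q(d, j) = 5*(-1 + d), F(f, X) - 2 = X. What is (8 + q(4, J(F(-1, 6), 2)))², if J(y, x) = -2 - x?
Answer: 529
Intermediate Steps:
F(f, X) = 2 + X
q(d, j) = -5 + 5*d
(8 + q(4, J(F(-1, 6), 2)))² = (8 + (-5 + 5*4))² = (8 + (-5 + 20))² = (8 + 15)² = 23² = 529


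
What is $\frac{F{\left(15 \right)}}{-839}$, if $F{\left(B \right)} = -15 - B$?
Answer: $\frac{30}{839} \approx 0.035757$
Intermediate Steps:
$\frac{F{\left(15 \right)}}{-839} = \frac{-15 - 15}{-839} = \left(-15 - 15\right) \left(- \frac{1}{839}\right) = \left(-30\right) \left(- \frac{1}{839}\right) = \frac{30}{839}$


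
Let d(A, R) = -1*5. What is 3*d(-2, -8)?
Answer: -15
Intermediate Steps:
d(A, R) = -5
3*d(-2, -8) = 3*(-5) = -15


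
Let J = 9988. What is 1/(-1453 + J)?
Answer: 1/8535 ≈ 0.00011716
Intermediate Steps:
1/(-1453 + J) = 1/(-1453 + 9988) = 1/8535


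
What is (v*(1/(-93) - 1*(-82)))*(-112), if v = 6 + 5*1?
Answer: -9394000/93 ≈ -1.0101e+5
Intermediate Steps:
v = 11 (v = 6 + 5 = 11)
(v*(1/(-93) - 1*(-82)))*(-112) = (11*(1/(-93) - 1*(-82)))*(-112) = (11*(-1/93 + 82))*(-112) = (11*(7625/93))*(-112) = (83875/93)*(-112) = -9394000/93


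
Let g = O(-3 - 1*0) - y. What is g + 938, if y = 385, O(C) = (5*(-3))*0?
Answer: 553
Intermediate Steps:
O(C) = 0 (O(C) = -15*0 = 0)
g = -385 (g = 0 - 1*385 = 0 - 385 = -385)
g + 938 = -385 + 938 = 553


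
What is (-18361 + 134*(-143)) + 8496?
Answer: -29027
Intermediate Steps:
(-18361 + 134*(-143)) + 8496 = (-18361 - 19162) + 8496 = -37523 + 8496 = -29027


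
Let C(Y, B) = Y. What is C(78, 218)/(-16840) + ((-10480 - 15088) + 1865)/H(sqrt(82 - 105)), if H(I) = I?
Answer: -39/8420 + 23703*I*sqrt(23)/23 ≈ -0.0046318 + 4942.4*I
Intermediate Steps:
C(78, 218)/(-16840) + ((-10480 - 15088) + 1865)/H(sqrt(82 - 105)) = 78/(-16840) + ((-10480 - 15088) + 1865)/(sqrt(82 - 105)) = 78*(-1/16840) + (-25568 + 1865)/(sqrt(-23)) = -39/8420 - 23703*(-I*sqrt(23)/23) = -39/8420 - (-23703)*I*sqrt(23)/23 = -39/8420 + 23703*I*sqrt(23)/23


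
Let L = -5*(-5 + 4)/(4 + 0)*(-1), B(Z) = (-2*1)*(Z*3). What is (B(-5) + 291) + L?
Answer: 1279/4 ≈ 319.75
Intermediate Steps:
B(Z) = -6*Z
L = -5/4 (L = -(-5)/4*(-1) = -5*(-¼)*(-1) = (5/4)*(-1) = -5/4 ≈ -1.2500)
(B(-5) + 291) + L = (-6*(-5) + 291) - 5/4 = (30 + 291) - 5/4 = 321 - 5/4 = 1279/4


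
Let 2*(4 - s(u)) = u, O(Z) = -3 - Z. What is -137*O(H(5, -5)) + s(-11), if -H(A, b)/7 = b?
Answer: 10431/2 ≈ 5215.5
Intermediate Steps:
H(A, b) = -7*b
s(u) = 4 - u/2
-137*O(H(5, -5)) + s(-11) = -137*(-3 - (-7)*(-5)) + (4 - 1/2*(-11)) = -137*(-3 - 1*35) + (4 + 11/2) = -137*(-3 - 35) + 19/2 = -137*(-38) + 19/2 = 5206 + 19/2 = 10431/2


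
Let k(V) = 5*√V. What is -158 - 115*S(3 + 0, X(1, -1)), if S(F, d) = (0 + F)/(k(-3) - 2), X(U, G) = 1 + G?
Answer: -11792/79 + 1725*I*√3/79 ≈ -149.27 + 37.82*I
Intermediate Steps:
S(F, d) = F/(-2 + 5*I*√3) (S(F, d) = (0 + F)/(5*√(-3) - 2) = F/(5*(I*√3) - 2) = F/(5*I*√3 - 2) = F/(-2 + 5*I*√3))
-158 - 115*S(3 + 0, X(1, -1)) = -158 - 115*(-2*(3 + 0)/79 - 5*I*(3 + 0)*√3/79) = -158 - 115*(-2/79*3 - 5/79*I*3*√3) = -158 - 115*(-6/79 - 15*I*√3/79) = -158 + (690/79 + 1725*I*√3/79) = -11792/79 + 1725*I*√3/79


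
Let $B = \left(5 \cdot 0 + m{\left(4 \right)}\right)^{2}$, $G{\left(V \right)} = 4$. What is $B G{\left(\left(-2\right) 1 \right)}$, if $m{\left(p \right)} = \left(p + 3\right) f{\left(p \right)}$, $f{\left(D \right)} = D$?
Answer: $3136$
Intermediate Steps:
$m{\left(p \right)} = p \left(3 + p\right)$ ($m{\left(p \right)} = \left(p + 3\right) p = \left(3 + p\right) p = p \left(3 + p\right)$)
$B = 784$ ($B = \left(5 \cdot 0 + 4 \left(3 + 4\right)\right)^{2} = \left(0 + 4 \cdot 7\right)^{2} = \left(0 + 28\right)^{2} = 28^{2} = 784$)
$B G{\left(\left(-2\right) 1 \right)} = 784 \cdot 4 = 3136$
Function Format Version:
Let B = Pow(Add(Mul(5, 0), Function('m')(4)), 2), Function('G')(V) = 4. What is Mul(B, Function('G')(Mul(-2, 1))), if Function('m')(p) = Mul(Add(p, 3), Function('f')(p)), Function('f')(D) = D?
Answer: 3136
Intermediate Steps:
Function('m')(p) = Mul(p, Add(3, p)) (Function('m')(p) = Mul(Add(p, 3), p) = Mul(Add(3, p), p) = Mul(p, Add(3, p)))
B = 784 (B = Pow(Add(Mul(5, 0), Mul(4, Add(3, 4))), 2) = Pow(Add(0, Mul(4, 7)), 2) = Pow(Add(0, 28), 2) = Pow(28, 2) = 784)
Mul(B, Function('G')(Mul(-2, 1))) = Mul(784, 4) = 3136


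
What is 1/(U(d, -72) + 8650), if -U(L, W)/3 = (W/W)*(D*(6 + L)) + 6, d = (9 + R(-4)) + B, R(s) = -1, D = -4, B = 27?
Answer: 1/9124 ≈ 0.00010960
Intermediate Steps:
d = 35 (d = (9 - 1) + 27 = 8 + 27 = 35)
U(L, W) = 54 + 12*L (U(L, W) = -3*((W/W)*(-4*(6 + L)) + 6) = -3*(1*(-24 - 4*L) + 6) = -3*((-24 - 4*L) + 6) = -3*(-18 - 4*L) = 54 + 12*L)
1/(U(d, -72) + 8650) = 1/((54 + 12*35) + 8650) = 1/((54 + 420) + 8650) = 1/(474 + 8650) = 1/9124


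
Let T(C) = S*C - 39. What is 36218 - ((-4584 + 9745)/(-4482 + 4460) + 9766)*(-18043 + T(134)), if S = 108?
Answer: 378890653/11 ≈ 3.4445e+7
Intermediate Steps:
T(C) = -39 + 108*C (T(C) = 108*C - 39 = -39 + 108*C)
36218 - ((-4584 + 9745)/(-4482 + 4460) + 9766)*(-18043 + T(134)) = 36218 - ((-4584 + 9745)/(-4482 + 4460) + 9766)*(-18043 + (-39 + 108*134)) = 36218 - (5161/(-22) + 9766)*(-18043 + (-39 + 14472)) = 36218 - (5161*(-1/22) + 9766)*(-18043 + 14433) = 36218 - (-5161/22 + 9766)*(-3610) = 36218 - 209691*(-3610)/22 = 36218 - 1*(-378492255/11) = 36218 + 378492255/11 = 378890653/11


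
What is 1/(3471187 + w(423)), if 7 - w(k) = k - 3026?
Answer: 1/3473797 ≈ 2.8787e-7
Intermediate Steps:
w(k) = 3033 - k (w(k) = 7 - (k - 3026) = 7 - (-3026 + k) = 7 + (3026 - k) = 3033 - k)
1/(3471187 + w(423)) = 1/(3471187 + (3033 - 1*423)) = 1/(3471187 + (3033 - 423)) = 1/(3471187 + 2610) = 1/3473797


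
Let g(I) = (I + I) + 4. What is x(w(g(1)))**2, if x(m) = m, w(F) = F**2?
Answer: 1296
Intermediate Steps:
g(I) = 4 + 2*I (g(I) = 2*I + 4 = 4 + 2*I)
x(w(g(1)))**2 = ((4 + 2*1)**2)**2 = ((4 + 2)**2)**2 = (6**2)**2 = 36**2 = 1296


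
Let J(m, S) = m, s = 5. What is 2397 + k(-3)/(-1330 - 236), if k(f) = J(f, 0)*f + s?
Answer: 1876844/783 ≈ 2397.0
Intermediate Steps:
k(f) = 5 + f² (k(f) = f*f + 5 = f² + 5 = 5 + f²)
2397 + k(-3)/(-1330 - 236) = 2397 + (5 + (-3)²)/(-1330 - 236) = 2397 + (5 + 9)/(-1566) = 2397 - 1/1566*14 = 2397 - 7/783 = 1876844/783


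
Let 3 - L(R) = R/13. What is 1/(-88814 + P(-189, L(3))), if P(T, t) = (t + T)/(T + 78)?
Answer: -481/42718727 ≈ -1.1260e-5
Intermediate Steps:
L(R) = 3 - R/13
P(T, t) = (T + t)/(78 + T)
1/(-88814 + P(-189, L(3))) = 1/(-88814 + (-189 + (3 - 1/13*3))/(78 - 189)) = 1/(-88814 + (-189 + (3 - 3/13))/(-111)) = 1/(-88814 - (-189 + 36/13)/111) = 1/(-88814 - 1/111*(-2421/13)) = 1/(-88814 + 807/481) = 1/(-42718727/481) = -481/42718727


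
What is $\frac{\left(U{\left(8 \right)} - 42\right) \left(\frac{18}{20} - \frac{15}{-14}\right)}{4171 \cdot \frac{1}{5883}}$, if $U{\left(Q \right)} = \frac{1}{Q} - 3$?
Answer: $- \frac{145727793}{1167880} \approx -124.78$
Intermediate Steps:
$U{\left(Q \right)} = -3 + \frac{1}{Q}$ ($U{\left(Q \right)} = \frac{1}{Q} - 3 = -3 + \frac{1}{Q}$)
$\frac{\left(U{\left(8 \right)} - 42\right) \left(\frac{18}{20} - \frac{15}{-14}\right)}{4171 \cdot \frac{1}{5883}} = \frac{\left(\left(-3 + \frac{1}{8}\right) - 42\right) \left(\frac{18}{20} - \frac{15}{-14}\right)}{4171 \cdot \frac{1}{5883}} = \frac{\left(\left(-3 + \frac{1}{8}\right) - 42\right) \left(18 \cdot \frac{1}{20} - - \frac{15}{14}\right)}{4171 \cdot \frac{1}{5883}} = \frac{\left(- \frac{23}{8} - 42\right) \left(\frac{9}{10} + \frac{15}{14}\right)}{\frac{4171}{5883}} = \left(- \frac{359}{8}\right) \frac{69}{35} \cdot \frac{5883}{4171} = \left(- \frac{24771}{280}\right) \frac{5883}{4171} = - \frac{145727793}{1167880}$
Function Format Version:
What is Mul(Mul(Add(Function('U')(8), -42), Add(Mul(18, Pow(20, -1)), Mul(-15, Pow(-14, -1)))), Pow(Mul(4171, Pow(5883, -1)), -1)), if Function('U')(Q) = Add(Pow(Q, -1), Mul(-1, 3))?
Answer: Rational(-145727793, 1167880) ≈ -124.78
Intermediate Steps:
Function('U')(Q) = Add(-3, Pow(Q, -1)) (Function('U')(Q) = Add(Pow(Q, -1), -3) = Add(-3, Pow(Q, -1)))
Mul(Mul(Add(Function('U')(8), -42), Add(Mul(18, Pow(20, -1)), Mul(-15, Pow(-14, -1)))), Pow(Mul(4171, Pow(5883, -1)), -1)) = Mul(Mul(Add(Add(-3, Pow(8, -1)), -42), Add(Mul(18, Pow(20, -1)), Mul(-15, Pow(-14, -1)))), Pow(Mul(4171, Pow(5883, -1)), -1)) = Mul(Mul(Add(Add(-3, Rational(1, 8)), -42), Add(Mul(18, Rational(1, 20)), Mul(-15, Rational(-1, 14)))), Pow(Mul(4171, Rational(1, 5883)), -1)) = Mul(Mul(Add(Rational(-23, 8), -42), Add(Rational(9, 10), Rational(15, 14))), Pow(Rational(4171, 5883), -1)) = Mul(Mul(Rational(-359, 8), Rational(69, 35)), Rational(5883, 4171)) = Mul(Rational(-24771, 280), Rational(5883, 4171)) = Rational(-145727793, 1167880)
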